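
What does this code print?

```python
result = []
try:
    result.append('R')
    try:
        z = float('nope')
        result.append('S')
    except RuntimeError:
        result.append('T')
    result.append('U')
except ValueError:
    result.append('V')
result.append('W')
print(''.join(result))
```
RVW

Inner handler doesn't match, propagates to outer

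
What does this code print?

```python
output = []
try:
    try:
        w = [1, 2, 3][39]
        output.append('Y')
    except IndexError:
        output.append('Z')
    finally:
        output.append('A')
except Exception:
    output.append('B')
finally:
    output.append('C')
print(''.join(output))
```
ZAC

Both finally blocks run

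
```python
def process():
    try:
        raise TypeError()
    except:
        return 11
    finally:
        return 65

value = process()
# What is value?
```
65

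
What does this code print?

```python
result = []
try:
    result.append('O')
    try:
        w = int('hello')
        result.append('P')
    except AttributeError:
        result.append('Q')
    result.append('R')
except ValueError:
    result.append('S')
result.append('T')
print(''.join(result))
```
OST

Inner handler doesn't match, propagates to outer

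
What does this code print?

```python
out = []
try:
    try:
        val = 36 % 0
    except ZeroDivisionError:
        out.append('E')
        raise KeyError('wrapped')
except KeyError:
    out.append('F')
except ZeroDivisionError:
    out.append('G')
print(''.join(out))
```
EF

New KeyError raised, caught by outer KeyError handler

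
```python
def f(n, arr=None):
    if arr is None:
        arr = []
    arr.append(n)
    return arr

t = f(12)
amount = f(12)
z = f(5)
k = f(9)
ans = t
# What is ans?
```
[12]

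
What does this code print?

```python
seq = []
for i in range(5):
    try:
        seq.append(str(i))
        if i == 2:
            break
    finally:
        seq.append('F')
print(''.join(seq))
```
0F1F2F

finally runs even when breaking out of loop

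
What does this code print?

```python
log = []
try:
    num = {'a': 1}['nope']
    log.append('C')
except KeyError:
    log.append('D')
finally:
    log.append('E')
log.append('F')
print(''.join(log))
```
DEF

finally always runs, even after exception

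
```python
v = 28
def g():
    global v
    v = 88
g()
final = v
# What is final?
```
88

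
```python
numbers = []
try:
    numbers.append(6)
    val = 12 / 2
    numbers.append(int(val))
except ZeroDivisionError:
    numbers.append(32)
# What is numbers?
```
[6, 6]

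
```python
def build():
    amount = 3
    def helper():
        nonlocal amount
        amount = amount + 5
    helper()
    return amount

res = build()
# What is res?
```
8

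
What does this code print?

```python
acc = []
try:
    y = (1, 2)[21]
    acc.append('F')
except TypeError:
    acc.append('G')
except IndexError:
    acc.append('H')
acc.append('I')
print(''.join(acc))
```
HI

IndexError is caught by its specific handler, not TypeError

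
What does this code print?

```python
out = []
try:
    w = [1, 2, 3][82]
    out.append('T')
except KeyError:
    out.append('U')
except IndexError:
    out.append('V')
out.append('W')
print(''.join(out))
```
VW

IndexError is caught by its specific handler, not KeyError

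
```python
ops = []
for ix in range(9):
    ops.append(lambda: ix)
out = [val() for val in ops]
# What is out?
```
[8, 8, 8, 8, 8, 8, 8, 8, 8]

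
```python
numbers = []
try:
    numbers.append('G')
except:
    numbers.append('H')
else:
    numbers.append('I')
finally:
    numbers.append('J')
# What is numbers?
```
['G', 'I', 'J']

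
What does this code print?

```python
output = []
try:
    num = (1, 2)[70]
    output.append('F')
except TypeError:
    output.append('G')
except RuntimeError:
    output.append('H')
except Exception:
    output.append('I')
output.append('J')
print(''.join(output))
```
IJ

IndexError not specifically caught, falls to Exception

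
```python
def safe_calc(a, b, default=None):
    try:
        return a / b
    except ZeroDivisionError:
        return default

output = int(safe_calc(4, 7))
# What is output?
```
0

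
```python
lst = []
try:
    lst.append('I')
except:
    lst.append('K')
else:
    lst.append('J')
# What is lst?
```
['I', 'J']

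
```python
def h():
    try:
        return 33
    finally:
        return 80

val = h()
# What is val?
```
80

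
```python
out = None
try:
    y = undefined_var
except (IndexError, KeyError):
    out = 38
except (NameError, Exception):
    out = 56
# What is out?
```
56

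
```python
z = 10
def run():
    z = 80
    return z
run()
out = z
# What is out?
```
10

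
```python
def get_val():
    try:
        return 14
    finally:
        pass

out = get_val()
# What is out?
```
14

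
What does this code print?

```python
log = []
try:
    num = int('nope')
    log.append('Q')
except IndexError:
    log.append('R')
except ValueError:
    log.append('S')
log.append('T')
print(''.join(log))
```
ST

ValueError is caught by its specific handler, not IndexError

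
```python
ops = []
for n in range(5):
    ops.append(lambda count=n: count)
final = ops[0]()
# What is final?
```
0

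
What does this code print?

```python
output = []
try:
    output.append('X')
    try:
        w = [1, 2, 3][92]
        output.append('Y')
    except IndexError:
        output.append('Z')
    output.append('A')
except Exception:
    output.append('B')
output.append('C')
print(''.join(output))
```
XZAC

Inner exception caught by inner handler, outer continues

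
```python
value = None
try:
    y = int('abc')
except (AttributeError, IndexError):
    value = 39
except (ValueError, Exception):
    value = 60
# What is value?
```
60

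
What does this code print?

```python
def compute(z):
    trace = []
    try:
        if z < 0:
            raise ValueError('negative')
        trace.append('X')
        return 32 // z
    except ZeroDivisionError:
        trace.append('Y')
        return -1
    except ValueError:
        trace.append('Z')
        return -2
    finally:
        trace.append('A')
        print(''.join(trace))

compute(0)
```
XYA

z=0 causes ZeroDivisionError, caught, finally prints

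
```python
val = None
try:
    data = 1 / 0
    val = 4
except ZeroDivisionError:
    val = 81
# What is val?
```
81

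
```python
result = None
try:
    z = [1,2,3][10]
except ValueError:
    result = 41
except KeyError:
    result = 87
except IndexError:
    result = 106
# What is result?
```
106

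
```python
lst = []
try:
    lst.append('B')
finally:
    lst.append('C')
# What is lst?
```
['B', 'C']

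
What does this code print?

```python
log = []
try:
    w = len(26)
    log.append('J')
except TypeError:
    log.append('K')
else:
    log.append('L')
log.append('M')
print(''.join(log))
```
KM

else block skipped when exception is caught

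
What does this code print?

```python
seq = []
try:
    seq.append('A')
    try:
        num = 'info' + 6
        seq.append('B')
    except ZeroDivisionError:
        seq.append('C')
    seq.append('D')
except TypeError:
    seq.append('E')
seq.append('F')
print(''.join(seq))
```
AEF

Inner handler doesn't match, propagates to outer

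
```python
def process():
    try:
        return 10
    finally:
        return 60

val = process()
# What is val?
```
60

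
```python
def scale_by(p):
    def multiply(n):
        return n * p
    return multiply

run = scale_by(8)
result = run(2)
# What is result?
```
16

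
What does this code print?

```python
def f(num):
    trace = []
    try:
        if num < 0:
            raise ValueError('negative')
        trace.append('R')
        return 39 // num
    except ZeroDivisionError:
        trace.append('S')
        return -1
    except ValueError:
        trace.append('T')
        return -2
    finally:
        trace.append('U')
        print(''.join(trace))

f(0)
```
RSU

num=0 causes ZeroDivisionError, caught, finally prints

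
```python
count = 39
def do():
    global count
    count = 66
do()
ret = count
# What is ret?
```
66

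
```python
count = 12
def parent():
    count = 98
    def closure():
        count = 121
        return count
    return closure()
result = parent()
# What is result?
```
121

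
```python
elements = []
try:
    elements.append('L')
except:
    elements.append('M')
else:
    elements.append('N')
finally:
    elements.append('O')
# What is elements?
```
['L', 'N', 'O']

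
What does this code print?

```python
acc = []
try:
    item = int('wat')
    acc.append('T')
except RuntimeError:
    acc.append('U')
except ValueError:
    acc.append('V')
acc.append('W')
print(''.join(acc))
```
VW

ValueError is caught by its specific handler, not RuntimeError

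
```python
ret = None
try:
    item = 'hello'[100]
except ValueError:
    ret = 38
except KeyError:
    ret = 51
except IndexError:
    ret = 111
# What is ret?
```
111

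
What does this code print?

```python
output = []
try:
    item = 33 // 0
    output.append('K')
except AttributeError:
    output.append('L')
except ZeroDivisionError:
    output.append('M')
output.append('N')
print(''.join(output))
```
MN

ZeroDivisionError is caught by its specific handler, not AttributeError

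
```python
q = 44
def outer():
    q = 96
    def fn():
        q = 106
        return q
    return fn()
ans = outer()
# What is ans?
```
106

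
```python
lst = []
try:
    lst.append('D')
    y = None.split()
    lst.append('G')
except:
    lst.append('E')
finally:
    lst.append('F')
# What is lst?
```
['D', 'E', 'F']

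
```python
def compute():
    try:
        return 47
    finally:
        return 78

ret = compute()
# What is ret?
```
78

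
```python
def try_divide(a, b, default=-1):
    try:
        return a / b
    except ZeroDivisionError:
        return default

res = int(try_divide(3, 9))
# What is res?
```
0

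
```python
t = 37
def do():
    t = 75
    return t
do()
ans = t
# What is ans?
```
37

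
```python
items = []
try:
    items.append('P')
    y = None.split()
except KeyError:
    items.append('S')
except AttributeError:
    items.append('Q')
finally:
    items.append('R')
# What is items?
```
['P', 'Q', 'R']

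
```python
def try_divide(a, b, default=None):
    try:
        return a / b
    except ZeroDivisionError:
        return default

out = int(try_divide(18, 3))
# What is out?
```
6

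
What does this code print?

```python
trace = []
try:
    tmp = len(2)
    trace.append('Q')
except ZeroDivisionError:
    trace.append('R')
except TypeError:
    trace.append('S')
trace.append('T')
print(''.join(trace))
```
ST

TypeError is caught by its specific handler, not ZeroDivisionError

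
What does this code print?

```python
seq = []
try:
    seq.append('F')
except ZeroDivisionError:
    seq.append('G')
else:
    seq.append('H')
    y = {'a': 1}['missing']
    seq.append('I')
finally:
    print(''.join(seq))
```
FH

Try succeeds, else appends 'H', KeyError in else is uncaught, finally prints before exception propagates ('I' never appended)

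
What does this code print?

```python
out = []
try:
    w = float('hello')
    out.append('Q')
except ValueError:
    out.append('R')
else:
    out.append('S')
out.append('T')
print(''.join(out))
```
RT

else block skipped when exception is caught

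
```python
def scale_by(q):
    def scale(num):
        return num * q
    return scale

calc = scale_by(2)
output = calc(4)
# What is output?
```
8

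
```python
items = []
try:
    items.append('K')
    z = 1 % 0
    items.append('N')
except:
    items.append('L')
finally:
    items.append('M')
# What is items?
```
['K', 'L', 'M']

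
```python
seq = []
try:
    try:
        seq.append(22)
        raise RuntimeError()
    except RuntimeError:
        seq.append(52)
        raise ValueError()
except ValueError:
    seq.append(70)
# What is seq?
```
[22, 52, 70]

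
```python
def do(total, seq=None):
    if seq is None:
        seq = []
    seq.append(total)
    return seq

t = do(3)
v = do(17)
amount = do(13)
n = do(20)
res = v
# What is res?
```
[17]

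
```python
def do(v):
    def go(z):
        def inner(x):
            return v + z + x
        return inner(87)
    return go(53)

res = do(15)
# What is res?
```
155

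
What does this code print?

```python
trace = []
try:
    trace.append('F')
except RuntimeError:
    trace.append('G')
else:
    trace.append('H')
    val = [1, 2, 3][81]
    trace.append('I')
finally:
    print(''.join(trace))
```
FH

Try succeeds, else appends 'H', IndexError in else is uncaught, finally prints before exception propagates ('I' never appended)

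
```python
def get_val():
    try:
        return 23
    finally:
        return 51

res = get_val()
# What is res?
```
51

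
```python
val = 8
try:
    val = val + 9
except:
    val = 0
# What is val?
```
17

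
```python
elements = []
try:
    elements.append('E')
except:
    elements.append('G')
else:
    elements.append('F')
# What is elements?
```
['E', 'F']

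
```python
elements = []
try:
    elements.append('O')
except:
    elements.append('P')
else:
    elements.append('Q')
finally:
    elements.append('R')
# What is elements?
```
['O', 'Q', 'R']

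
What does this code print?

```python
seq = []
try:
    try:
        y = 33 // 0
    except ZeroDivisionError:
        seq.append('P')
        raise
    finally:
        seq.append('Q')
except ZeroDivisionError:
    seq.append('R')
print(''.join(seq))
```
PQR

finally runs before re-raised exception propagates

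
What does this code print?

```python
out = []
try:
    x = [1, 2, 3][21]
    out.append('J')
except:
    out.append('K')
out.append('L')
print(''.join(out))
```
KL

Exception raised in try, caught by bare except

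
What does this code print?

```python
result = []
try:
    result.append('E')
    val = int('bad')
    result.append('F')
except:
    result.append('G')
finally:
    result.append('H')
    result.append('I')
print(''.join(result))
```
EGHI

Code before exception runs, then except, then all of finally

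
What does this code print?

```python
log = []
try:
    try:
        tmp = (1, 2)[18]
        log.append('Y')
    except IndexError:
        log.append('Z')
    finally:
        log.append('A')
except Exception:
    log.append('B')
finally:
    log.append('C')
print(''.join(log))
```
ZAC

Both finally blocks run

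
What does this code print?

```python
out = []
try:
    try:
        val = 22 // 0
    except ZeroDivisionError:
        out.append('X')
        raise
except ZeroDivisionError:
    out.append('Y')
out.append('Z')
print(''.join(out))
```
XYZ

raise without argument re-raises current exception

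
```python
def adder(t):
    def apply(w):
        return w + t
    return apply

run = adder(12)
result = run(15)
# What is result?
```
27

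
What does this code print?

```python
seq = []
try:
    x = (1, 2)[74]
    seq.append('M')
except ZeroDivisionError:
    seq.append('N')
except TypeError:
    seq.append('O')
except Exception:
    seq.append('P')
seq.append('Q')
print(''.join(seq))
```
PQ

IndexError not specifically caught, falls to Exception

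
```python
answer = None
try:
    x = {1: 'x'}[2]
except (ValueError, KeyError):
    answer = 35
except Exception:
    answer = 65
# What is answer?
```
35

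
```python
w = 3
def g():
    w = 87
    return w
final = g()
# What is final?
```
87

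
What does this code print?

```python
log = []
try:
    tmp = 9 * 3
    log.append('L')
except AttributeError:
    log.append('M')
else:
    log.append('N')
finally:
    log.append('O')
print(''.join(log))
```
LNO

else runs before finally when no exception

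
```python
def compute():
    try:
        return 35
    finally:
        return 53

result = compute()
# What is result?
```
53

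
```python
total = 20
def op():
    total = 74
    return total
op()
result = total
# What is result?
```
20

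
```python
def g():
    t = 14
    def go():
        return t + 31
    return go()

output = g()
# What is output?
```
45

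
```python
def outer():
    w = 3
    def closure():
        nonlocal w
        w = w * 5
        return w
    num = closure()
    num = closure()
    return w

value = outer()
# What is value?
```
75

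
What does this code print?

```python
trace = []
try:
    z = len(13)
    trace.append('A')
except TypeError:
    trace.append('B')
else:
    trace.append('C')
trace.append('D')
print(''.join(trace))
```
BD

else block skipped when exception is caught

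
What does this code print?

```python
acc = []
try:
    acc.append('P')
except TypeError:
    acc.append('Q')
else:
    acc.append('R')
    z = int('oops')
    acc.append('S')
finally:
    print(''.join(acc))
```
PR

Try succeeds, else appends 'R', ValueError in else is uncaught, finally prints before exception propagates ('S' never appended)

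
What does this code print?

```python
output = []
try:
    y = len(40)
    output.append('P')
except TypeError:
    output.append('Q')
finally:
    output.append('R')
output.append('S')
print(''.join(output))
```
QRS

finally always runs, even after exception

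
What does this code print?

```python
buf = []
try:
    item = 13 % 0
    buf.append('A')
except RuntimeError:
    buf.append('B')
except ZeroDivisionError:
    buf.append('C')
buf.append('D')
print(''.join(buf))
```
CD

ZeroDivisionError is caught by its specific handler, not RuntimeError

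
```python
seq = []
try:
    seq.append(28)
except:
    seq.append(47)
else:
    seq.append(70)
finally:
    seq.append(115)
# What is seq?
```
[28, 70, 115]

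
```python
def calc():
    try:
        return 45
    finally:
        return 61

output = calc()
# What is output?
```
61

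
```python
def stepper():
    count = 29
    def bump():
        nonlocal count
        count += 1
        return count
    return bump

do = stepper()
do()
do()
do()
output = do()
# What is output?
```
33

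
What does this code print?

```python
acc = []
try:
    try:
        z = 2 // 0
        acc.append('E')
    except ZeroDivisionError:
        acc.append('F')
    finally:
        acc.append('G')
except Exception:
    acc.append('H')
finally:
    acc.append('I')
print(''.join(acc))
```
FGI

Both finally blocks run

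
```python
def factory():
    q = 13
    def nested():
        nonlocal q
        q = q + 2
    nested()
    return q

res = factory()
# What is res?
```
15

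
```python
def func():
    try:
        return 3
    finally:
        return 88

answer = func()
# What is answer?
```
88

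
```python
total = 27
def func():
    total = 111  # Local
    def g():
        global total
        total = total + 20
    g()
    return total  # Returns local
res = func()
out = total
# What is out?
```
47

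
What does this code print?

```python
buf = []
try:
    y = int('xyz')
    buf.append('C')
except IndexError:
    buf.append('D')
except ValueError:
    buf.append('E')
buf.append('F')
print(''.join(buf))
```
EF

ValueError is caught by its specific handler, not IndexError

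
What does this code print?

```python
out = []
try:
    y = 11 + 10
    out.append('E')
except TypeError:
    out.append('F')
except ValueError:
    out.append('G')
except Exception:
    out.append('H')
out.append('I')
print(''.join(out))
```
EI

No exception, try block completes normally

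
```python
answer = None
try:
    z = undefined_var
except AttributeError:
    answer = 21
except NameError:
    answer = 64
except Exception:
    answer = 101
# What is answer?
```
64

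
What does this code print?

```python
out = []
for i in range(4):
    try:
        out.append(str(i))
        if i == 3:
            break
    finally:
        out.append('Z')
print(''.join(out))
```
0Z1Z2Z3Z

finally runs even when breaking out of loop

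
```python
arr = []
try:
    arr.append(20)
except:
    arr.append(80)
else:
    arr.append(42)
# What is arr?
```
[20, 42]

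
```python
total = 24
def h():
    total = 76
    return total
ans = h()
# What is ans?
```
76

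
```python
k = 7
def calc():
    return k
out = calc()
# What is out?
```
7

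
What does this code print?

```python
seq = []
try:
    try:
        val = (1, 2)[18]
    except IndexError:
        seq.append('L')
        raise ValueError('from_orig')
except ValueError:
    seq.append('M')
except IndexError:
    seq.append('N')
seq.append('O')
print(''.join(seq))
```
LMO

ValueError raised and caught, original IndexError not re-raised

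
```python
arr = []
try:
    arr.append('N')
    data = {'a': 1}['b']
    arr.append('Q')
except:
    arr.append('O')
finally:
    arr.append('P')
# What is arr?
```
['N', 'O', 'P']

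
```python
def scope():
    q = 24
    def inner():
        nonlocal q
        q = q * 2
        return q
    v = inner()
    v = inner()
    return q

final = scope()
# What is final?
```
96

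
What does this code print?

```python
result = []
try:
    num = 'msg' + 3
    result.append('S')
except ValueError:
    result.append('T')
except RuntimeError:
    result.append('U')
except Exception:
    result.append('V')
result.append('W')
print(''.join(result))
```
VW

TypeError not specifically caught, falls to Exception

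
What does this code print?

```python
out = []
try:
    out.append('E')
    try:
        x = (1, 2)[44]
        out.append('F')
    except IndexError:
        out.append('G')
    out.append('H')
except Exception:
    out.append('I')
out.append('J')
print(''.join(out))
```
EGHJ

Inner exception caught by inner handler, outer continues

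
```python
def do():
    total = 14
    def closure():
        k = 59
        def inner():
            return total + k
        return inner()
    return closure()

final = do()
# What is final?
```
73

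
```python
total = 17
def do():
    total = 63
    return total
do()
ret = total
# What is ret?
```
17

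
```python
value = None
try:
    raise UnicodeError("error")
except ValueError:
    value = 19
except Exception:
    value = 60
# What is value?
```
19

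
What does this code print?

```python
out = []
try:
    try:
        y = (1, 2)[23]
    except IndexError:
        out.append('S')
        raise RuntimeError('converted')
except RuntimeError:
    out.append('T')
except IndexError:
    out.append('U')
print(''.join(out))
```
ST

New RuntimeError raised, caught by outer RuntimeError handler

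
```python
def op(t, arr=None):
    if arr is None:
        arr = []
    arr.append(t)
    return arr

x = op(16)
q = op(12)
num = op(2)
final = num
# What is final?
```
[2]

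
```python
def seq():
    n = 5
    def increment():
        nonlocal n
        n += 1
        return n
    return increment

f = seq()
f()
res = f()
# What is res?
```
7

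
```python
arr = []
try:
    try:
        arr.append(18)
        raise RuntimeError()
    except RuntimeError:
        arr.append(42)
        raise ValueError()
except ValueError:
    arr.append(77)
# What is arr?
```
[18, 42, 77]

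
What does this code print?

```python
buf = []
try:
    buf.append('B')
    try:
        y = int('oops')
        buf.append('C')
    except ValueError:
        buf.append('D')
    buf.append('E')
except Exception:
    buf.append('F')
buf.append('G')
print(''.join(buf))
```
BDEG

Inner exception caught by inner handler, outer continues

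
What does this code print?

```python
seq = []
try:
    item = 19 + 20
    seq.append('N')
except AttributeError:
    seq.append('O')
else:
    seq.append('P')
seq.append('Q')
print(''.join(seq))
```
NPQ

else block runs when no exception occurs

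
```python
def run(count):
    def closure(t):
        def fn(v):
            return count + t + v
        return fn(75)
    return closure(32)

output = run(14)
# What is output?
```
121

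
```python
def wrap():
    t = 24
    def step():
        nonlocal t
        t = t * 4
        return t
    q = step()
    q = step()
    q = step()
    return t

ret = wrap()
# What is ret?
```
1536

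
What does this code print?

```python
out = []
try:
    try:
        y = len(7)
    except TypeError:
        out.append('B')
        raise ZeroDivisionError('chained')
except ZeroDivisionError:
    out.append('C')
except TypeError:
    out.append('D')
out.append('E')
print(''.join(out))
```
BCE

ZeroDivisionError raised and caught, original TypeError not re-raised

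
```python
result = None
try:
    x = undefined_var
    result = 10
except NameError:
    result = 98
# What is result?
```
98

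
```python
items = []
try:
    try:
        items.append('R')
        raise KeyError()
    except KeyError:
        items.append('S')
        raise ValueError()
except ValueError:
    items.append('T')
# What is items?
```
['R', 'S', 'T']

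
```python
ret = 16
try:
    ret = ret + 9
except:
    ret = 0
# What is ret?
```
25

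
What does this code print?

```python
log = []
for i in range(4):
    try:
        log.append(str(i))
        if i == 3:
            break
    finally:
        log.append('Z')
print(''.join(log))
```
0Z1Z2Z3Z

finally runs even when breaking out of loop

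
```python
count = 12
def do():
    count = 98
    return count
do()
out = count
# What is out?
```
12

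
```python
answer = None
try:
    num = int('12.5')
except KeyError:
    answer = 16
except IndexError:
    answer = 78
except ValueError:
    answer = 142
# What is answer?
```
142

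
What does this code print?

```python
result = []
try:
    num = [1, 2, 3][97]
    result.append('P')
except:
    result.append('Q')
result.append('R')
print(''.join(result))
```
QR

Exception raised in try, caught by bare except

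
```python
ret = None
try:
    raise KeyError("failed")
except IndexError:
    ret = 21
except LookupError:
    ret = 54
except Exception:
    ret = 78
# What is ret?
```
54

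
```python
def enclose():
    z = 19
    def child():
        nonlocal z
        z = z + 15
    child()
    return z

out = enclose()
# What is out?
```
34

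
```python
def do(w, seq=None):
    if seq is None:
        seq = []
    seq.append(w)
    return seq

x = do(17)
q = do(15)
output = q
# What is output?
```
[15]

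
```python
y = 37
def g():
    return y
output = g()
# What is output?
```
37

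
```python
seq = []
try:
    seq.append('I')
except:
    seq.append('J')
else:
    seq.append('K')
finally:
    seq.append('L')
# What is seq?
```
['I', 'K', 'L']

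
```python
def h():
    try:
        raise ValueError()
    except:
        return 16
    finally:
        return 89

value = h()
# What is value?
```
89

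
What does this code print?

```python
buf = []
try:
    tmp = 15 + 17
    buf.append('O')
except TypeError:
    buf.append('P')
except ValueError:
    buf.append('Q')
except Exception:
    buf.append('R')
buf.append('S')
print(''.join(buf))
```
OS

No exception, try block completes normally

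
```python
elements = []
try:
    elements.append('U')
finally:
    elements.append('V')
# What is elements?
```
['U', 'V']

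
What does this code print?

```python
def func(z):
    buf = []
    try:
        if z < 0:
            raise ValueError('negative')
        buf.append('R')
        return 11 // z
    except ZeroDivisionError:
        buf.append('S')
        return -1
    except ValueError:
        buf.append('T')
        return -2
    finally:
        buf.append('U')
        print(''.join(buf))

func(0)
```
RSU

z=0 causes ZeroDivisionError, caught, finally prints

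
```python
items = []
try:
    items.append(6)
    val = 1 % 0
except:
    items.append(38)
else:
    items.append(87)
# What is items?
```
[6, 38]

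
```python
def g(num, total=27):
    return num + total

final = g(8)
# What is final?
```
35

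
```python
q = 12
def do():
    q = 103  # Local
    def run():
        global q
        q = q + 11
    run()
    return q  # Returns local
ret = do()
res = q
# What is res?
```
23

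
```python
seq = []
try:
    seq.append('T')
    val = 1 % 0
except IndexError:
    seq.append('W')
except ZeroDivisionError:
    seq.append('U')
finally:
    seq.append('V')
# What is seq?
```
['T', 'U', 'V']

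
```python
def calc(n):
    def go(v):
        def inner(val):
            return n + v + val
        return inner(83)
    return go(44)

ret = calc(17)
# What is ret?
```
144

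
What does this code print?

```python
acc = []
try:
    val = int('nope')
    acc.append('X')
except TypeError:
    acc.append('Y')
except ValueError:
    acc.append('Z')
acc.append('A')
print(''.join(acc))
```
ZA

ValueError is caught by its specific handler, not TypeError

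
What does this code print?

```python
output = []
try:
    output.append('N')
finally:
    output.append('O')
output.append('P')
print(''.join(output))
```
NOP

try/finally without except, no exception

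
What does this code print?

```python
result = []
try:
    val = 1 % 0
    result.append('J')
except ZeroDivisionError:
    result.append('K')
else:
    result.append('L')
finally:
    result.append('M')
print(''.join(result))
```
KM

Exception: except runs, else skipped, finally runs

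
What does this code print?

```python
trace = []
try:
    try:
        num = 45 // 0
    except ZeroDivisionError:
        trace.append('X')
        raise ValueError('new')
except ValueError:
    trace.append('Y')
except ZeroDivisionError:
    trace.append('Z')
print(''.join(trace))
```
XY

New ValueError raised, caught by outer ValueError handler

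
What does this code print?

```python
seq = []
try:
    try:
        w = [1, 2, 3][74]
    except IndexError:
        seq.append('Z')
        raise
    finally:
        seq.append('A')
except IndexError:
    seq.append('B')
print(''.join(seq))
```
ZAB

finally runs before re-raised exception propagates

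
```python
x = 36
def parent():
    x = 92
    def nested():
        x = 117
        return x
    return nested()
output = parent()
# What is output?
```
117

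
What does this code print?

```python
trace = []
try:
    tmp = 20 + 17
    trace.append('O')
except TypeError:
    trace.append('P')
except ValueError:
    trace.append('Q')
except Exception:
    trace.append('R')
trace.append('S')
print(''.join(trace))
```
OS

No exception, try block completes normally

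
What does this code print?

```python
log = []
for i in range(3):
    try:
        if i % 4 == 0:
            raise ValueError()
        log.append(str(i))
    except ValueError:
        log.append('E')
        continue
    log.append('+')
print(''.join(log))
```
E1+2+

continue in except skips rest of loop body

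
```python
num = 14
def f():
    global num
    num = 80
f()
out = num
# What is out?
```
80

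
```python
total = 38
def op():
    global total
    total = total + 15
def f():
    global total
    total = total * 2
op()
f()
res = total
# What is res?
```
106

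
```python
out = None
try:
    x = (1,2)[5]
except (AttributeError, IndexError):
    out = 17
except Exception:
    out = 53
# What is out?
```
17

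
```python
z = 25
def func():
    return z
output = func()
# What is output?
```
25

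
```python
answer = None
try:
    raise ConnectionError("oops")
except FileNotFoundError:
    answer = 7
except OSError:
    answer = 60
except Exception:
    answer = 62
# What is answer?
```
60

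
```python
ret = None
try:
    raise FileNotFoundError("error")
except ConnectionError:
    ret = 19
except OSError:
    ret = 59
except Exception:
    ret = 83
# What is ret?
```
59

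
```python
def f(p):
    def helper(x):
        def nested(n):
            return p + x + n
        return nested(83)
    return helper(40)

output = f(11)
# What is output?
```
134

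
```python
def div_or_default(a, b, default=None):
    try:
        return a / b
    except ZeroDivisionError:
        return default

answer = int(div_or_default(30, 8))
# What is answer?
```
3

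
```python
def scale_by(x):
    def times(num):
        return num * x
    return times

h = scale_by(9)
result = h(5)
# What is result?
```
45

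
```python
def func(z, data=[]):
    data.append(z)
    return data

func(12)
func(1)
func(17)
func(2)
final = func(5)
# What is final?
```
[12, 1, 17, 2, 5]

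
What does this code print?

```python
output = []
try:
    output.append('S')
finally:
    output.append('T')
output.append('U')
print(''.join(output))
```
STU

try/finally without except, no exception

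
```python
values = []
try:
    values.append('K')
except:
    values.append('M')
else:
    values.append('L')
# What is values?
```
['K', 'L']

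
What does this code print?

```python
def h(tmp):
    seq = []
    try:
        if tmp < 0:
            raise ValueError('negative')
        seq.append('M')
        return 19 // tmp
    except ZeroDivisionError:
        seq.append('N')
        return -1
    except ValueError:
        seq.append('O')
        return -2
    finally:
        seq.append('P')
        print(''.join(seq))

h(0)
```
MNP

tmp=0 causes ZeroDivisionError, caught, finally prints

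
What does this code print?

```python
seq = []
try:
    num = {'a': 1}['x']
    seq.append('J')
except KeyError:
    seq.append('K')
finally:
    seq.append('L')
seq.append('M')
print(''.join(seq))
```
KLM

finally always runs, even after exception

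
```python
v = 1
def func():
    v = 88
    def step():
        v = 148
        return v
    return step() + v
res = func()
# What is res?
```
236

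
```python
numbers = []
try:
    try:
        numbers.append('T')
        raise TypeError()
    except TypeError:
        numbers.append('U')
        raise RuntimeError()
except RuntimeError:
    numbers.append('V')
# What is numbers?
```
['T', 'U', 'V']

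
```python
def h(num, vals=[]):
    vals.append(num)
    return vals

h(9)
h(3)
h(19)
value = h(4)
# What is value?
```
[9, 3, 19, 4]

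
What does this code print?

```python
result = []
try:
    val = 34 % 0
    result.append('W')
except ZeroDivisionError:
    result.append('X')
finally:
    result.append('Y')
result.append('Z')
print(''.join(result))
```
XYZ

finally always runs, even after exception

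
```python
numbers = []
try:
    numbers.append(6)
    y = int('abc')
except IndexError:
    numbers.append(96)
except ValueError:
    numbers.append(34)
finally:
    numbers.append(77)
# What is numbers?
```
[6, 34, 77]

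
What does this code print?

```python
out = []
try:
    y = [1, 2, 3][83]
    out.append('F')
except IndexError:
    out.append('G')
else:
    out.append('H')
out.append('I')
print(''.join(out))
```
GI

else block skipped when exception is caught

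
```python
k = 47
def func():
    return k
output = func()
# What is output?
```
47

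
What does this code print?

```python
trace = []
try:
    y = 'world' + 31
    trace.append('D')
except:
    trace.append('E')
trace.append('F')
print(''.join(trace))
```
EF

Exception raised in try, caught by bare except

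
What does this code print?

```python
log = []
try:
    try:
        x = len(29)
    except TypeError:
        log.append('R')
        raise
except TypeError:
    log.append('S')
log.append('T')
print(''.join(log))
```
RST

raise without argument re-raises current exception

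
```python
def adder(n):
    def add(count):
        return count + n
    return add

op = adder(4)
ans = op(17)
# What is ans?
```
21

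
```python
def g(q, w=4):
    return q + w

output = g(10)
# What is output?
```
14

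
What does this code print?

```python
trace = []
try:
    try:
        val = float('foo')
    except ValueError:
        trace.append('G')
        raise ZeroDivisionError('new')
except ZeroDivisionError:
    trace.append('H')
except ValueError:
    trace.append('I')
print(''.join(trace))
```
GH

New ZeroDivisionError raised, caught by outer ZeroDivisionError handler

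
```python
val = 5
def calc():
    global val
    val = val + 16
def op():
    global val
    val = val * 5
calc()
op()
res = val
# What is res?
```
105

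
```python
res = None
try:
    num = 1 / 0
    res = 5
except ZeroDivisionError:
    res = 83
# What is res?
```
83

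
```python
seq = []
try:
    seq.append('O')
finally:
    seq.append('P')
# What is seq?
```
['O', 'P']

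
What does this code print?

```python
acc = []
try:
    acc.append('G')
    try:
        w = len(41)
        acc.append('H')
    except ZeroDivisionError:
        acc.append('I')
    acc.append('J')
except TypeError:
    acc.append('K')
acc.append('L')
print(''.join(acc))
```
GKL

Inner handler doesn't match, propagates to outer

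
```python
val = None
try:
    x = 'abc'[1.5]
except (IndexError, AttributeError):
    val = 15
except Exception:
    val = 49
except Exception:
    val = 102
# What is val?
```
49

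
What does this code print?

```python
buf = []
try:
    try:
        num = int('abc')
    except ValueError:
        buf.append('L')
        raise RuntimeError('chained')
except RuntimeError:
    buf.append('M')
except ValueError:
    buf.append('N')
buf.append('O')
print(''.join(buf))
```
LMO

RuntimeError raised and caught, original ValueError not re-raised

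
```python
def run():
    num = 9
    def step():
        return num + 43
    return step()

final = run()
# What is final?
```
52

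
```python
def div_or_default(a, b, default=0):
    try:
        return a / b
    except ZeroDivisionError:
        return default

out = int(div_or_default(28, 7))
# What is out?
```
4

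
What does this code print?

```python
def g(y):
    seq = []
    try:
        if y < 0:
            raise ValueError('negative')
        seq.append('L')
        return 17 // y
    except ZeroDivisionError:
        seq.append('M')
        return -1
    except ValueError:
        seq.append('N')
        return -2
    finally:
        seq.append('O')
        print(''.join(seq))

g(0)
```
LMO

y=0 causes ZeroDivisionError, caught, finally prints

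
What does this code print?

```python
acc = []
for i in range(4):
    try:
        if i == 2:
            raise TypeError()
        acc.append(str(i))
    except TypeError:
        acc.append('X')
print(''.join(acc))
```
01X3

Exception on i=2 caught, loop continues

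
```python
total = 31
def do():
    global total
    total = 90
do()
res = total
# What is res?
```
90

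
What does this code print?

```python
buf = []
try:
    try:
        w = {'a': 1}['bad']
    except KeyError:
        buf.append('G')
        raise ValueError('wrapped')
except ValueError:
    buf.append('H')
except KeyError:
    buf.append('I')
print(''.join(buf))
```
GH

New ValueError raised, caught by outer ValueError handler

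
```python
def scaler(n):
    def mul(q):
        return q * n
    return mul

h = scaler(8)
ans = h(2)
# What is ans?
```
16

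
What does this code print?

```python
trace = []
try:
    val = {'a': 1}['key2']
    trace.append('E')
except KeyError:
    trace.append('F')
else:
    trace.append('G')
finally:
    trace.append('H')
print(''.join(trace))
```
FH

Exception: except runs, else skipped, finally runs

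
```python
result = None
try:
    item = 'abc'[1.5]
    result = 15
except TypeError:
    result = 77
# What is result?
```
77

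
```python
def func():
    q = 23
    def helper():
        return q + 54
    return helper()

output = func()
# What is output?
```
77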